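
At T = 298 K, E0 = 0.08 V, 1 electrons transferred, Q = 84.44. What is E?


E = E0 - (RT/nF) * ln(Q)
E = 0.08 - (8.314 * 298 / (1 * 96485)) * ln(84.44)
E = -0.0339 V

-0.0339 V


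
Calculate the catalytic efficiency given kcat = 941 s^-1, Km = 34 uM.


Catalytic efficiency = kcat / Km
= 941 / 34
= 27.6765 uM^-1*s^-1

27.6765 uM^-1*s^-1


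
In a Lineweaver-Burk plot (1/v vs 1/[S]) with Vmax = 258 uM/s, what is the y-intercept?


y-intercept = 1/Vmax
= 1/258
= 0.0039 s/uM

0.0039 s/uM


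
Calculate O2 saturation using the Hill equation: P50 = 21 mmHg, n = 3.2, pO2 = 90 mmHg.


Y = pO2^n / (P50^n + pO2^n)
Y = 90^3.2 / (21^3.2 + 90^3.2)
Y = 99.06%

99.06%


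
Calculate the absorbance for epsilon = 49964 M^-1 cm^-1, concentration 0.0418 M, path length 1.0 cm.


A = epsilon * c * l
A = 49964 * 0.0418 * 1.0
A = 2088.4952

2088.4952


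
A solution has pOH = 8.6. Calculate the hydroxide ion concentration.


[OH-] = 10^(-pOH)
[OH-] = 10^(-8.6)
[OH-] = 2.512e-09 M

2.512e-09 M


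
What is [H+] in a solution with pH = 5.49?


[H+] = 10^(-pH)
[H+] = 10^(-5.49)
[H+] = 3.236e-06 M

3.236e-06 M


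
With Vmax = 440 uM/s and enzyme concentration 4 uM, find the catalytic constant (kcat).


kcat = Vmax / [E]t
kcat = 440 / 4
kcat = 110.0 s^-1

110.0 s^-1


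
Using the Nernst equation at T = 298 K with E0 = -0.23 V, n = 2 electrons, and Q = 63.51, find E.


E = E0 - (RT/nF) * ln(Q)
E = -0.23 - (8.314 * 298 / (2 * 96485)) * ln(63.51)
E = -0.2833 V

-0.2833 V


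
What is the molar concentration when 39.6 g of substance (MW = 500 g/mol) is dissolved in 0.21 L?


C = (mass / MW) / volume
C = (39.6 / 500) / 0.21
C = 0.3771 M

0.3771 M


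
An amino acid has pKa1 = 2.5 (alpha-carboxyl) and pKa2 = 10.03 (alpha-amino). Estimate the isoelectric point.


pI = (pKa1 + pKa2) / 2
pI = (2.5 + 10.03) / 2
pI = 6.265

6.265


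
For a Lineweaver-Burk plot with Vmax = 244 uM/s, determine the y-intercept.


y-intercept = 1/Vmax
= 1/244
= 0.0041 s/uM

0.0041 s/uM


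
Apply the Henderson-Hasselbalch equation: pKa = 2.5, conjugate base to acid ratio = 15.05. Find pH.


pH = pKa + log10([A-]/[HA])
pH = 2.5 + log10(15.05)
pH = 3.6775

3.6775


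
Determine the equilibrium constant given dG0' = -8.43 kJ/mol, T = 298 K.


Keq = exp(-dG0 * 1000 / (R * T))
Keq = exp(-(-8.43) * 1000 / (8.314 * 298))
Keq = 30.0398

30.0398


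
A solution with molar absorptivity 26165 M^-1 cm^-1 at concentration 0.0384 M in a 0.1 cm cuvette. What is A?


A = epsilon * c * l
A = 26165 * 0.0384 * 0.1
A = 100.4736

100.4736


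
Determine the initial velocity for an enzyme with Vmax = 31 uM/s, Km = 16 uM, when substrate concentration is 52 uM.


v = Vmax * [S] / (Km + [S])
v = 31 * 52 / (16 + 52)
v = 23.7059 uM/s

23.7059 uM/s


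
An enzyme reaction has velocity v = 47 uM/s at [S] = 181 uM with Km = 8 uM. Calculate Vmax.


Vmax = v * (Km + [S]) / [S]
Vmax = 47 * (8 + 181) / 181
Vmax = 49.0773 uM/s

49.0773 uM/s


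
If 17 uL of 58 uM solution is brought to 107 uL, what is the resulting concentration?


C2 = C1 * V1 / V2
C2 = 58 * 17 / 107
C2 = 9.215 uM

9.215 uM


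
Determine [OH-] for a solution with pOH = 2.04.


[OH-] = 10^(-pOH)
[OH-] = 10^(-2.04)
[OH-] = 0.0091 M

0.0091 M


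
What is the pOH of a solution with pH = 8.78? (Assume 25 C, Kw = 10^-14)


pOH = 14 - pH
pOH = 14 - 8.78
pOH = 5.22

5.22


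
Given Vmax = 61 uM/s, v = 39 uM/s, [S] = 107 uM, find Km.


Km = [S] * (Vmax - v) / v
Km = 107 * (61 - 39) / 39
Km = 60.359 uM

60.359 uM


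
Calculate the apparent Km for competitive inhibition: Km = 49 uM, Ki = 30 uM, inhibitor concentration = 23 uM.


Km_app = Km * (1 + [I]/Ki)
Km_app = 49 * (1 + 23/30)
Km_app = 86.5667 uM

86.5667 uM


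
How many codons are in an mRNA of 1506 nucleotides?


codons = nucleotides / 3
codons = 1506 / 3 = 502

502


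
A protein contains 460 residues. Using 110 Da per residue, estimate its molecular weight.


MW = n_residues * 110 Da
MW = 460 * 110
MW = 50600 Da

50600 Da


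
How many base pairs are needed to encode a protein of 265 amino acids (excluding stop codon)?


Each amino acid = 1 codon = 3 bp
bp = 265 * 3 = 795 bp

795 bp


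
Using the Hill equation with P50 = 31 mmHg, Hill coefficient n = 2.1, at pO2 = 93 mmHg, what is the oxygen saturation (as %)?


Y = pO2^n / (P50^n + pO2^n)
Y = 93^2.1 / (31^2.1 + 93^2.1)
Y = 90.95%

90.95%


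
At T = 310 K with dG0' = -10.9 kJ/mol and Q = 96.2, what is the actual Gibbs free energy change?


dG = dG0' + RT * ln(Q) / 1000
dG = -10.9 + 8.314 * 310 * ln(96.2) / 1000
dG = 0.8692 kJ/mol

0.8692 kJ/mol


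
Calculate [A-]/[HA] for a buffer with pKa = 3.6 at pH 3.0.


[A-]/[HA] = 10^(pH - pKa)
= 10^(3.0 - 3.6)
= 0.2512

0.2512


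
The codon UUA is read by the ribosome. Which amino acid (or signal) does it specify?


Standard genetic code lookup.
Codon UUA -> Leu

Leu


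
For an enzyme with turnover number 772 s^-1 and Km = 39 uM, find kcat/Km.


Catalytic efficiency = kcat / Km
= 772 / 39
= 19.7949 uM^-1*s^-1

19.7949 uM^-1*s^-1


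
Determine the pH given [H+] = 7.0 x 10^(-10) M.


pH = -log10([H+])
pH = -log10(7.0 x 10^(-10))
pH = 9.1549

9.1549


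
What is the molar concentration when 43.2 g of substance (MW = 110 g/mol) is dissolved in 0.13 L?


C = (mass / MW) / volume
C = (43.2 / 110) / 0.13
C = 3.021 M

3.021 M


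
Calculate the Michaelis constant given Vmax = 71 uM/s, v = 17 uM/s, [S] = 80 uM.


Km = [S] * (Vmax - v) / v
Km = 80 * (71 - 17) / 17
Km = 254.1176 uM

254.1176 uM


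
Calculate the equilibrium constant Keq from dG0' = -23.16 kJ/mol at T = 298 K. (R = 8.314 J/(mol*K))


Keq = exp(-dG0 * 1000 / (R * T))
Keq = exp(-(-23.16) * 1000 / (8.314 * 298))
Keq = 11474.2599

11474.2599


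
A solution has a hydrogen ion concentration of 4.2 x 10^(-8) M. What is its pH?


pH = -log10([H+])
pH = -log10(4.2 x 10^(-8))
pH = 7.3768

7.3768


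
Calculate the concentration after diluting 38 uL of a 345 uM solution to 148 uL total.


C2 = C1 * V1 / V2
C2 = 345 * 38 / 148
C2 = 88.5811 uM

88.5811 uM


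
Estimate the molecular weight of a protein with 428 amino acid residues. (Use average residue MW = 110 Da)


MW = n_residues * 110 Da
MW = 428 * 110
MW = 47080 Da

47080 Da


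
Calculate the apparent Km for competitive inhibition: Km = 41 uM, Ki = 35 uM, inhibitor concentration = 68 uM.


Km_app = Km * (1 + [I]/Ki)
Km_app = 41 * (1 + 68/35)
Km_app = 120.6571 uM

120.6571 uM


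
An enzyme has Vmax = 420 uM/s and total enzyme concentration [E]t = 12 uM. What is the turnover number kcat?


kcat = Vmax / [E]t
kcat = 420 / 12
kcat = 35.0 s^-1

35.0 s^-1


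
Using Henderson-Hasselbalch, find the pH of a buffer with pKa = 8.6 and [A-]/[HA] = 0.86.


pH = pKa + log10([A-]/[HA])
pH = 8.6 + log10(0.86)
pH = 8.5345

8.5345


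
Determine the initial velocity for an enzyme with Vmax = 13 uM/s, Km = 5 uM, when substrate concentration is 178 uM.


v = Vmax * [S] / (Km + [S])
v = 13 * 178 / (5 + 178)
v = 12.6448 uM/s

12.6448 uM/s


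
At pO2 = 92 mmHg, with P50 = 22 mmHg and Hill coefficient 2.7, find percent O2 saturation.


Y = pO2^n / (P50^n + pO2^n)
Y = 92^2.7 / (22^2.7 + 92^2.7)
Y = 97.94%

97.94%


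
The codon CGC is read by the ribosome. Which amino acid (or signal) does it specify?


Standard genetic code lookup.
Codon CGC -> Arg

Arg


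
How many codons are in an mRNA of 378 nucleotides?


codons = nucleotides / 3
codons = 378 / 3 = 126

126


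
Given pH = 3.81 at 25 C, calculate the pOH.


pOH = 14 - pH
pOH = 14 - 3.81
pOH = 10.19

10.19


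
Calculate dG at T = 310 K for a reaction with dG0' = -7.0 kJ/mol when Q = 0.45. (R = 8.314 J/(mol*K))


dG = dG0' + RT * ln(Q) / 1000
dG = -7.0 + 8.314 * 310 * ln(0.45) / 1000
dG = -9.058 kJ/mol

-9.058 kJ/mol


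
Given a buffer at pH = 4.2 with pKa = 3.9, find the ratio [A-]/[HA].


[A-]/[HA] = 10^(pH - pKa)
= 10^(4.2 - 3.9)
= 1.9953

1.9953


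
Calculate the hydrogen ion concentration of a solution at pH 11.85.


[H+] = 10^(-pH)
[H+] = 10^(-11.85)
[H+] = 1.413e-12 M

1.413e-12 M


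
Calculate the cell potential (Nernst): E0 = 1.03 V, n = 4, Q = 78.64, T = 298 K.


E = E0 - (RT/nF) * ln(Q)
E = 1.03 - (8.314 * 298 / (4 * 96485)) * ln(78.64)
E = 1.002 V

1.002 V


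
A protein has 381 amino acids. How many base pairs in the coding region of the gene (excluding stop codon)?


Each amino acid = 1 codon = 3 bp
bp = 381 * 3 = 1143 bp

1143 bp


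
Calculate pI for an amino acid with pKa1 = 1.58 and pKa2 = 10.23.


pI = (pKa1 + pKa2) / 2
pI = (1.58 + 10.23) / 2
pI = 5.905

5.905


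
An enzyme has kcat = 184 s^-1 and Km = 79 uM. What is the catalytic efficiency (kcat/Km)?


Catalytic efficiency = kcat / Km
= 184 / 79
= 2.3291 uM^-1*s^-1

2.3291 uM^-1*s^-1


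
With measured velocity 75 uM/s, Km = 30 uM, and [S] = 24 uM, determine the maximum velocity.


Vmax = v * (Km + [S]) / [S]
Vmax = 75 * (30 + 24) / 24
Vmax = 168.75 uM/s

168.75 uM/s


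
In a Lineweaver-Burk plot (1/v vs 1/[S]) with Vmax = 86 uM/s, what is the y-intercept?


y-intercept = 1/Vmax
= 1/86
= 0.0116 s/uM

0.0116 s/uM


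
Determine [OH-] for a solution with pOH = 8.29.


[OH-] = 10^(-pOH)
[OH-] = 10^(-8.29)
[OH-] = 5.129e-09 M

5.129e-09 M


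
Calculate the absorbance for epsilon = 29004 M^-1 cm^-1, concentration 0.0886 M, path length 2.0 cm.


A = epsilon * c * l
A = 29004 * 0.0886 * 2.0
A = 5139.5088

5139.5088


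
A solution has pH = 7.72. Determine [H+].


[H+] = 10^(-pH)
[H+] = 10^(-7.72)
[H+] = 1.905e-08 M

1.905e-08 M


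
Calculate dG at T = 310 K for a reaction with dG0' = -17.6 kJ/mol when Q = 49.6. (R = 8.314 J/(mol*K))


dG = dG0' + RT * ln(Q) / 1000
dG = -17.6 + 8.314 * 310 * ln(49.6) / 1000
dG = -7.5381 kJ/mol

-7.5381 kJ/mol


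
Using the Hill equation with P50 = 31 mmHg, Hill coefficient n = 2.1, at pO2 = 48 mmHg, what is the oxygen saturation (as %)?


Y = pO2^n / (P50^n + pO2^n)
Y = 48^2.1 / (31^2.1 + 48^2.1)
Y = 71.47%

71.47%


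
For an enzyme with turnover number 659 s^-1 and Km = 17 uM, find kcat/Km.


Catalytic efficiency = kcat / Km
= 659 / 17
= 38.7647 uM^-1*s^-1

38.7647 uM^-1*s^-1


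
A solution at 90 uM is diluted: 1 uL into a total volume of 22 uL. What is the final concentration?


C2 = C1 * V1 / V2
C2 = 90 * 1 / 22
C2 = 4.0909 uM

4.0909 uM


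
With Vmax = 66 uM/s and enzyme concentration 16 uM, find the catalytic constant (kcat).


kcat = Vmax / [E]t
kcat = 66 / 16
kcat = 4.125 s^-1

4.125 s^-1


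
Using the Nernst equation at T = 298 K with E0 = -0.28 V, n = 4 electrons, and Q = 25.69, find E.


E = E0 - (RT/nF) * ln(Q)
E = -0.28 - (8.314 * 298 / (4 * 96485)) * ln(25.69)
E = -0.3008 V

-0.3008 V


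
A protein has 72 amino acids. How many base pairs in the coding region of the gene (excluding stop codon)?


Each amino acid = 1 codon = 3 bp
bp = 72 * 3 = 216 bp

216 bp


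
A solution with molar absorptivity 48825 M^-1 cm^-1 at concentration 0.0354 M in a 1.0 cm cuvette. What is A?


A = epsilon * c * l
A = 48825 * 0.0354 * 1.0
A = 1728.405

1728.405


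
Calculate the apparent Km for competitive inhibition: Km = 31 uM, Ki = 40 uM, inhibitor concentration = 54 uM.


Km_app = Km * (1 + [I]/Ki)
Km_app = 31 * (1 + 54/40)
Km_app = 72.85 uM

72.85 uM


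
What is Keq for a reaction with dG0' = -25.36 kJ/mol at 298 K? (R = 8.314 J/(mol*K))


Keq = exp(-dG0 * 1000 / (R * T))
Keq = exp(-(-25.36) * 1000 / (8.314 * 298))
Keq = 27884.539

27884.539


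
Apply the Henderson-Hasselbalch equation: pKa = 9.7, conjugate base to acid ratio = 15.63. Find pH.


pH = pKa + log10([A-]/[HA])
pH = 9.7 + log10(15.63)
pH = 10.894

10.894


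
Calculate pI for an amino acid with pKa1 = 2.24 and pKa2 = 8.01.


pI = (pKa1 + pKa2) / 2
pI = (2.24 + 8.01) / 2
pI = 5.125

5.125


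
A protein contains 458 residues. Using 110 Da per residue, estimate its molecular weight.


MW = n_residues * 110 Da
MW = 458 * 110
MW = 50380 Da

50380 Da


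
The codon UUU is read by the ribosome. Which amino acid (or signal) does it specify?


Standard genetic code lookup.
Codon UUU -> Phe

Phe


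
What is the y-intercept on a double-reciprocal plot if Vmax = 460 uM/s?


y-intercept = 1/Vmax
= 1/460
= 0.0022 s/uM

0.0022 s/uM


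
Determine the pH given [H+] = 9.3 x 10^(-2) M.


pH = -log10([H+])
pH = -log10(9.3 x 10^(-2))
pH = 1.0315

1.0315


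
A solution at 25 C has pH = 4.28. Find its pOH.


pOH = 14 - pH
pOH = 14 - 4.28
pOH = 9.72

9.72


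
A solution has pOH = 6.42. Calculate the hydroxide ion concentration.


[OH-] = 10^(-pOH)
[OH-] = 10^(-6.42)
[OH-] = 3.802e-07 M

3.802e-07 M


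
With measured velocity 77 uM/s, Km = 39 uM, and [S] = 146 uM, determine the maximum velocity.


Vmax = v * (Km + [S]) / [S]
Vmax = 77 * (39 + 146) / 146
Vmax = 97.5685 uM/s

97.5685 uM/s


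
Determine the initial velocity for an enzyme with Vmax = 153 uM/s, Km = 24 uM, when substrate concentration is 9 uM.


v = Vmax * [S] / (Km + [S])
v = 153 * 9 / (24 + 9)
v = 41.7273 uM/s

41.7273 uM/s


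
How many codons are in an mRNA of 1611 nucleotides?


codons = nucleotides / 3
codons = 1611 / 3 = 537

537


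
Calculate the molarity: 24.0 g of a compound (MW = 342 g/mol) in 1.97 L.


C = (mass / MW) / volume
C = (24.0 / 342) / 1.97
C = 0.0356 M

0.0356 M


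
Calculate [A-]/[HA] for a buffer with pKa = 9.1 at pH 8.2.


[A-]/[HA] = 10^(pH - pKa)
= 10^(8.2 - 9.1)
= 0.1259

0.1259


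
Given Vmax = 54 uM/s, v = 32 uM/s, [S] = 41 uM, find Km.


Km = [S] * (Vmax - v) / v
Km = 41 * (54 - 32) / 32
Km = 28.1875 uM

28.1875 uM


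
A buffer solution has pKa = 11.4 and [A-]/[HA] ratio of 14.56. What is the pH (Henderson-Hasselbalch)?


pH = pKa + log10([A-]/[HA])
pH = 11.4 + log10(14.56)
pH = 12.5632

12.5632


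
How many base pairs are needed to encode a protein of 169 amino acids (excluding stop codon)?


Each amino acid = 1 codon = 3 bp
bp = 169 * 3 = 507 bp

507 bp


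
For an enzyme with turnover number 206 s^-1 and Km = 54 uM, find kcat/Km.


Catalytic efficiency = kcat / Km
= 206 / 54
= 3.8148 uM^-1*s^-1

3.8148 uM^-1*s^-1


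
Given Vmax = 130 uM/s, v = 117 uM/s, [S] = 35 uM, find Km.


Km = [S] * (Vmax - v) / v
Km = 35 * (130 - 117) / 117
Km = 3.8889 uM

3.8889 uM


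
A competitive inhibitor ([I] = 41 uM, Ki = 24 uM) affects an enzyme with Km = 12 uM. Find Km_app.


Km_app = Km * (1 + [I]/Ki)
Km_app = 12 * (1 + 41/24)
Km_app = 32.5 uM

32.5 uM


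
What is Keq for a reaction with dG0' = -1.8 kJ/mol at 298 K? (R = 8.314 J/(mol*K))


Keq = exp(-dG0 * 1000 / (R * T))
Keq = exp(-(-1.8) * 1000 / (8.314 * 298))
Keq = 2.0679

2.0679


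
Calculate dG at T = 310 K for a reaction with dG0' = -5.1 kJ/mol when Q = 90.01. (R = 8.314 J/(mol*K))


dG = dG0' + RT * ln(Q) / 1000
dG = -5.1 + 8.314 * 310 * ln(90.01) / 1000
dG = 6.4978 kJ/mol

6.4978 kJ/mol


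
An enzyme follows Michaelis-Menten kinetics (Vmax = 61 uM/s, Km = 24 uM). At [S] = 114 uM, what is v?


v = Vmax * [S] / (Km + [S])
v = 61 * 114 / (24 + 114)
v = 50.3913 uM/s

50.3913 uM/s


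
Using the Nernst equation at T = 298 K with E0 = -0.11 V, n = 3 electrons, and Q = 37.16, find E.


E = E0 - (RT/nF) * ln(Q)
E = -0.11 - (8.314 * 298 / (3 * 96485)) * ln(37.16)
E = -0.1409 V

-0.1409 V


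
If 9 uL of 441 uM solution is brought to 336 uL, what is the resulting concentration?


C2 = C1 * V1 / V2
C2 = 441 * 9 / 336
C2 = 11.8125 uM

11.8125 uM


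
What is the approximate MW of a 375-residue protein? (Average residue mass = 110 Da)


MW = n_residues * 110 Da
MW = 375 * 110
MW = 41250 Da

41250 Da


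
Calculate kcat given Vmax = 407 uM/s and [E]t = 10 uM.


kcat = Vmax / [E]t
kcat = 407 / 10
kcat = 40.7 s^-1

40.7 s^-1


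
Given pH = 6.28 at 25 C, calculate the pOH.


pOH = 14 - pH
pOH = 14 - 6.28
pOH = 7.72

7.72


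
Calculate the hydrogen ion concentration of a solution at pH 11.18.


[H+] = 10^(-pH)
[H+] = 10^(-11.18)
[H+] = 6.607e-12 M

6.607e-12 M


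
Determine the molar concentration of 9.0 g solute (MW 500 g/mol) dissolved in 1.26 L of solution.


C = (mass / MW) / volume
C = (9.0 / 500) / 1.26
C = 0.0143 M

0.0143 M


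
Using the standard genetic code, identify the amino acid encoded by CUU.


Standard genetic code lookup.
Codon CUU -> Leu

Leu


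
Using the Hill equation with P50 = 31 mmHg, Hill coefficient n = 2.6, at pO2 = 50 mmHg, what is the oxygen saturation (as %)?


Y = pO2^n / (P50^n + pO2^n)
Y = 50^2.6 / (31^2.6 + 50^2.6)
Y = 77.61%

77.61%


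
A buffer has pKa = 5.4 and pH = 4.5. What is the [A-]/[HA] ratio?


[A-]/[HA] = 10^(pH - pKa)
= 10^(4.5 - 5.4)
= 0.1259

0.1259


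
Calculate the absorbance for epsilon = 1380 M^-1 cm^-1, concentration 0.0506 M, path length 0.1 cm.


A = epsilon * c * l
A = 1380 * 0.0506 * 0.1
A = 6.9828

6.9828


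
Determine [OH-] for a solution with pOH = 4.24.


[OH-] = 10^(-pOH)
[OH-] = 10^(-4.24)
[OH-] = 5.754e-05 M

5.754e-05 M


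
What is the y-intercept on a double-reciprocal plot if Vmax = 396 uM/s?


y-intercept = 1/Vmax
= 1/396
= 0.0025 s/uM

0.0025 s/uM


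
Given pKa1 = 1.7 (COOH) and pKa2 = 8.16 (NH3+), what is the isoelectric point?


pI = (pKa1 + pKa2) / 2
pI = (1.7 + 8.16) / 2
pI = 4.93

4.93


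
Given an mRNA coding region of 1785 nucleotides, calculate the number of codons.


codons = nucleotides / 3
codons = 1785 / 3 = 595

595


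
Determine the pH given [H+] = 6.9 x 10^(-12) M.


pH = -log10([H+])
pH = -log10(6.9 x 10^(-12))
pH = 11.1612

11.1612


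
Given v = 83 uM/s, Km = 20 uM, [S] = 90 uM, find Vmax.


Vmax = v * (Km + [S]) / [S]
Vmax = 83 * (20 + 90) / 90
Vmax = 101.4444 uM/s

101.4444 uM/s


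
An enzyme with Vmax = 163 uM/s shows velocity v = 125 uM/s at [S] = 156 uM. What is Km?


Km = [S] * (Vmax - v) / v
Km = 156 * (163 - 125) / 125
Km = 47.424 uM

47.424 uM


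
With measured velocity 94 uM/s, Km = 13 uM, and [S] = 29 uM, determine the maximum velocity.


Vmax = v * (Km + [S]) / [S]
Vmax = 94 * (13 + 29) / 29
Vmax = 136.1379 uM/s

136.1379 uM/s


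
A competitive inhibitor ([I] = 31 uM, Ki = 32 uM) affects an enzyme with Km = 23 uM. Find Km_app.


Km_app = Km * (1 + [I]/Ki)
Km_app = 23 * (1 + 31/32)
Km_app = 45.2812 uM

45.2812 uM


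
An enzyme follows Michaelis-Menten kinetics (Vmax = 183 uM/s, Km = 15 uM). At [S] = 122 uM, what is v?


v = Vmax * [S] / (Km + [S])
v = 183 * 122 / (15 + 122)
v = 162.9635 uM/s

162.9635 uM/s


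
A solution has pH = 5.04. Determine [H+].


[H+] = 10^(-pH)
[H+] = 10^(-5.04)
[H+] = 9.120e-06 M

9.120e-06 M


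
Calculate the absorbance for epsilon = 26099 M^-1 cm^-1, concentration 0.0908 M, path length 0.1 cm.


A = epsilon * c * l
A = 26099 * 0.0908 * 0.1
A = 236.9789

236.9789


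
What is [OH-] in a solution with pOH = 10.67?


[OH-] = 10^(-pOH)
[OH-] = 10^(-10.67)
[OH-] = 2.138e-11 M

2.138e-11 M


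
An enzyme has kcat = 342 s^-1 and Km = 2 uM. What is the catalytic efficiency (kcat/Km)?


Catalytic efficiency = kcat / Km
= 342 / 2
= 171.0 uM^-1*s^-1

171.0 uM^-1*s^-1


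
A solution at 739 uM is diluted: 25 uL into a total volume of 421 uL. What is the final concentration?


C2 = C1 * V1 / V2
C2 = 739 * 25 / 421
C2 = 43.8836 uM

43.8836 uM


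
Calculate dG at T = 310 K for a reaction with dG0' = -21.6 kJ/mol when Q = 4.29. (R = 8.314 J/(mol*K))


dG = dG0' + RT * ln(Q) / 1000
dG = -21.6 + 8.314 * 310 * ln(4.29) / 1000
dG = -17.8467 kJ/mol

-17.8467 kJ/mol


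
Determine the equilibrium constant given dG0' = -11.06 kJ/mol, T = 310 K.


Keq = exp(-dG0 * 1000 / (R * T))
Keq = exp(-(-11.06) * 1000 / (8.314 * 310))
Keq = 73.0574

73.0574


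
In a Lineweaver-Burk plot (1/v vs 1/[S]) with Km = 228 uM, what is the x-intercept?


x-intercept = -1/Km
= -1/228
= -0.0044 1/uM

-0.0044 1/uM


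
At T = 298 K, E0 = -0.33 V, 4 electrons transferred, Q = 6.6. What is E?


E = E0 - (RT/nF) * ln(Q)
E = -0.33 - (8.314 * 298 / (4 * 96485)) * ln(6.6)
E = -0.3421 V

-0.3421 V


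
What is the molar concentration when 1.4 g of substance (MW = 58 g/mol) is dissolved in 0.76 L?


C = (mass / MW) / volume
C = (1.4 / 58) / 0.76
C = 0.0318 M

0.0318 M


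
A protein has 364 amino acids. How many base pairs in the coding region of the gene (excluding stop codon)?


Each amino acid = 1 codon = 3 bp
bp = 364 * 3 = 1092 bp

1092 bp


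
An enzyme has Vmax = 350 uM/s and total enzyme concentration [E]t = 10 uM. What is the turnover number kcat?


kcat = Vmax / [E]t
kcat = 350 / 10
kcat = 35.0 s^-1

35.0 s^-1


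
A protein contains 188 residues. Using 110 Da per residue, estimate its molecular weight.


MW = n_residues * 110 Da
MW = 188 * 110
MW = 20680 Da

20680 Da


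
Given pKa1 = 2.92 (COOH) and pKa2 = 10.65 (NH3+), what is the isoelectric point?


pI = (pKa1 + pKa2) / 2
pI = (2.92 + 10.65) / 2
pI = 6.785

6.785


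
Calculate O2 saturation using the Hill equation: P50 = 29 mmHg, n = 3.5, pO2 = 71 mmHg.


Y = pO2^n / (P50^n + pO2^n)
Y = 71^3.5 / (29^3.5 + 71^3.5)
Y = 95.83%

95.83%


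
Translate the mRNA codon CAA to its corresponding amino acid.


Standard genetic code lookup.
Codon CAA -> Gln

Gln


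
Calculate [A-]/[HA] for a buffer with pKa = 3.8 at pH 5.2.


[A-]/[HA] = 10^(pH - pKa)
= 10^(5.2 - 3.8)
= 25.1189

25.1189


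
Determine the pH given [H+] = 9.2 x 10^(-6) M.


pH = -log10([H+])
pH = -log10(9.2 x 10^(-6))
pH = 5.0362

5.0362


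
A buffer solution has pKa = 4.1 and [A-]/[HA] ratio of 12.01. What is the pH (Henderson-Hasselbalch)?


pH = pKa + log10([A-]/[HA])
pH = 4.1 + log10(12.01)
pH = 5.1795

5.1795


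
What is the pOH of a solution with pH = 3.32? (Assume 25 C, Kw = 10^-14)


pOH = 14 - pH
pOH = 14 - 3.32
pOH = 10.68

10.68


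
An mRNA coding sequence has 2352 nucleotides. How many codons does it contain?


codons = nucleotides / 3
codons = 2352 / 3 = 784

784


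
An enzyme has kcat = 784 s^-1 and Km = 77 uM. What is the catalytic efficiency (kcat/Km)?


Catalytic efficiency = kcat / Km
= 784 / 77
= 10.1818 uM^-1*s^-1

10.1818 uM^-1*s^-1


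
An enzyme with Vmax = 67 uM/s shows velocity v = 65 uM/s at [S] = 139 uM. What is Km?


Km = [S] * (Vmax - v) / v
Km = 139 * (67 - 65) / 65
Km = 4.2769 uM

4.2769 uM


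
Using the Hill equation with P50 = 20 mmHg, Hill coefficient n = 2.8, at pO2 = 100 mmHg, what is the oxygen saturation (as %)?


Y = pO2^n / (P50^n + pO2^n)
Y = 100^2.8 / (20^2.8 + 100^2.8)
Y = 98.91%

98.91%


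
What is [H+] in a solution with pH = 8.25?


[H+] = 10^(-pH)
[H+] = 10^(-8.25)
[H+] = 5.623e-09 M

5.623e-09 M


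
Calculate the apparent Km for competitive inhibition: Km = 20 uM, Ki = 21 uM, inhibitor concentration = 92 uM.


Km_app = Km * (1 + [I]/Ki)
Km_app = 20 * (1 + 92/21)
Km_app = 107.619 uM

107.619 uM


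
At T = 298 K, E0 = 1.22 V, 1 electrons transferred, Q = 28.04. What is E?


E = E0 - (RT/nF) * ln(Q)
E = 1.22 - (8.314 * 298 / (1 * 96485)) * ln(28.04)
E = 1.1344 V

1.1344 V


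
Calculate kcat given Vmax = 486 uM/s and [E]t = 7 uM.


kcat = Vmax / [E]t
kcat = 486 / 7
kcat = 69.4286 s^-1

69.4286 s^-1


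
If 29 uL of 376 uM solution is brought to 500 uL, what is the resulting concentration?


C2 = C1 * V1 / V2
C2 = 376 * 29 / 500
C2 = 21.808 uM

21.808 uM


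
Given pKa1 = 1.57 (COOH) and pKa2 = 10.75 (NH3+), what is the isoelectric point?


pI = (pKa1 + pKa2) / 2
pI = (1.57 + 10.75) / 2
pI = 6.16

6.16


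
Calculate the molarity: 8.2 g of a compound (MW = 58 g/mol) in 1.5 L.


C = (mass / MW) / volume
C = (8.2 / 58) / 1.5
C = 0.0943 M

0.0943 M


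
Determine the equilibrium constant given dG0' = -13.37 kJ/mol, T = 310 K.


Keq = exp(-dG0 * 1000 / (R * T))
Keq = exp(-(-13.37) * 1000 / (8.314 * 310))
Keq = 179.0238

179.0238


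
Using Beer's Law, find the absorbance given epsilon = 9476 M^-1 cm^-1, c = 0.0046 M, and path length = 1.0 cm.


A = epsilon * c * l
A = 9476 * 0.0046 * 1.0
A = 43.5896

43.5896


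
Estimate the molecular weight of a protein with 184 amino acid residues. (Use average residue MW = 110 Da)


MW = n_residues * 110 Da
MW = 184 * 110
MW = 20240 Da

20240 Da


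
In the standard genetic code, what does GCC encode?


Standard genetic code lookup.
Codon GCC -> Ala

Ala


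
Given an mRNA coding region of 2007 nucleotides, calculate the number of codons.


codons = nucleotides / 3
codons = 2007 / 3 = 669

669


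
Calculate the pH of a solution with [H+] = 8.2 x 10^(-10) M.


pH = -log10([H+])
pH = -log10(8.2 x 10^(-10))
pH = 9.0862

9.0862


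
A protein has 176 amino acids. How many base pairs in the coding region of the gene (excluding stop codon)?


Each amino acid = 1 codon = 3 bp
bp = 176 * 3 = 528 bp

528 bp


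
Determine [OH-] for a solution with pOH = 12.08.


[OH-] = 10^(-pOH)
[OH-] = 10^(-12.08)
[OH-] = 8.318e-13 M

8.318e-13 M


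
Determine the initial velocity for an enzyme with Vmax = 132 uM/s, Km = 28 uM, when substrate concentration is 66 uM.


v = Vmax * [S] / (Km + [S])
v = 132 * 66 / (28 + 66)
v = 92.6809 uM/s

92.6809 uM/s


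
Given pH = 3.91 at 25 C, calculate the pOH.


pOH = 14 - pH
pOH = 14 - 3.91
pOH = 10.09

10.09


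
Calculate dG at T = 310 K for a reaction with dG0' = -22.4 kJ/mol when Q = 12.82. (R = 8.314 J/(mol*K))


dG = dG0' + RT * ln(Q) / 1000
dG = -22.4 + 8.314 * 310 * ln(12.82) / 1000
dG = -15.8252 kJ/mol

-15.8252 kJ/mol


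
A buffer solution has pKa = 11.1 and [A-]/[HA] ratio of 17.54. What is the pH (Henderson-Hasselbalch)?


pH = pKa + log10([A-]/[HA])
pH = 11.1 + log10(17.54)
pH = 12.344

12.344


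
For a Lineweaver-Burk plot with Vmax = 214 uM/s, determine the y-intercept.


y-intercept = 1/Vmax
= 1/214
= 0.0047 s/uM

0.0047 s/uM


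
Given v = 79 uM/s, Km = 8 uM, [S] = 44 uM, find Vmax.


Vmax = v * (Km + [S]) / [S]
Vmax = 79 * (8 + 44) / 44
Vmax = 93.3636 uM/s

93.3636 uM/s


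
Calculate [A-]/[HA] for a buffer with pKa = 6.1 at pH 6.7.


[A-]/[HA] = 10^(pH - pKa)
= 10^(6.7 - 6.1)
= 3.9811

3.9811


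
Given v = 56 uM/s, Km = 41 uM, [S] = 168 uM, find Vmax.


Vmax = v * (Km + [S]) / [S]
Vmax = 56 * (41 + 168) / 168
Vmax = 69.6667 uM/s

69.6667 uM/s


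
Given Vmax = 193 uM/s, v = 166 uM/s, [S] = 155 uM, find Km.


Km = [S] * (Vmax - v) / v
Km = 155 * (193 - 166) / 166
Km = 25.2108 uM

25.2108 uM


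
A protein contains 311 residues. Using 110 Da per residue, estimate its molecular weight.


MW = n_residues * 110 Da
MW = 311 * 110
MW = 34210 Da

34210 Da


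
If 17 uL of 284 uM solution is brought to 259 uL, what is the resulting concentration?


C2 = C1 * V1 / V2
C2 = 284 * 17 / 259
C2 = 18.6409 uM

18.6409 uM


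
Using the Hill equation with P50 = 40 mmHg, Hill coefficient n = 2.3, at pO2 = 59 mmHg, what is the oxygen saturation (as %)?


Y = pO2^n / (P50^n + pO2^n)
Y = 59^2.3 / (40^2.3 + 59^2.3)
Y = 70.97%

70.97%


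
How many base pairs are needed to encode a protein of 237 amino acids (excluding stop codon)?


Each amino acid = 1 codon = 3 bp
bp = 237 * 3 = 711 bp

711 bp


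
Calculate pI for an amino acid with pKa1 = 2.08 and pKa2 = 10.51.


pI = (pKa1 + pKa2) / 2
pI = (2.08 + 10.51) / 2
pI = 6.295

6.295


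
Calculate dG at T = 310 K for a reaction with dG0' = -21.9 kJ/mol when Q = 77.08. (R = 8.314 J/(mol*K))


dG = dG0' + RT * ln(Q) / 1000
dG = -21.9 + 8.314 * 310 * ln(77.08) / 1000
dG = -10.7019 kJ/mol

-10.7019 kJ/mol


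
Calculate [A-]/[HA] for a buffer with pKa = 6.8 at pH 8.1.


[A-]/[HA] = 10^(pH - pKa)
= 10^(8.1 - 6.8)
= 19.9526

19.9526


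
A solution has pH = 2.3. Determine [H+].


[H+] = 10^(-pH)
[H+] = 10^(-2.3)
[H+] = 0.005 M

0.005 M


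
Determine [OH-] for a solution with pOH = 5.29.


[OH-] = 10^(-pOH)
[OH-] = 10^(-5.29)
[OH-] = 5.129e-06 M

5.129e-06 M


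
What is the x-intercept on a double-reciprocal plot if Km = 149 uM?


x-intercept = -1/Km
= -1/149
= -0.0067 1/uM

-0.0067 1/uM


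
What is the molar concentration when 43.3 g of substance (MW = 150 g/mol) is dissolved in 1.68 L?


C = (mass / MW) / volume
C = (43.3 / 150) / 1.68
C = 0.1718 M

0.1718 M


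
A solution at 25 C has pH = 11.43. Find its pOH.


pOH = 14 - pH
pOH = 14 - 11.43
pOH = 2.57

2.57


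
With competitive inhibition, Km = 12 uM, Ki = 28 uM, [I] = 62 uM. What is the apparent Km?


Km_app = Km * (1 + [I]/Ki)
Km_app = 12 * (1 + 62/28)
Km_app = 38.5714 uM

38.5714 uM


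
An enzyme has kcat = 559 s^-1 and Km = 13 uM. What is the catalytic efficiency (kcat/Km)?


Catalytic efficiency = kcat / Km
= 559 / 13
= 43.0 uM^-1*s^-1

43.0 uM^-1*s^-1


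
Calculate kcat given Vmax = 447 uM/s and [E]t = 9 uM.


kcat = Vmax / [E]t
kcat = 447 / 9
kcat = 49.6667 s^-1

49.6667 s^-1


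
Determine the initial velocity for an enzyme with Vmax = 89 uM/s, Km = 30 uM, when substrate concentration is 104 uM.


v = Vmax * [S] / (Km + [S])
v = 89 * 104 / (30 + 104)
v = 69.0746 uM/s

69.0746 uM/s


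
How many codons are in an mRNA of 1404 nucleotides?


codons = nucleotides / 3
codons = 1404 / 3 = 468

468


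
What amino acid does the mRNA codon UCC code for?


Standard genetic code lookup.
Codon UCC -> Ser

Ser


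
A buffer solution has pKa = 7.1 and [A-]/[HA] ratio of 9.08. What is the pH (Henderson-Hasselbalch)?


pH = pKa + log10([A-]/[HA])
pH = 7.1 + log10(9.08)
pH = 8.0581

8.0581


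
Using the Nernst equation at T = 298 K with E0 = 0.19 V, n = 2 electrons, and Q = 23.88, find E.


E = E0 - (RT/nF) * ln(Q)
E = 0.19 - (8.314 * 298 / (2 * 96485)) * ln(23.88)
E = 0.1493 V

0.1493 V


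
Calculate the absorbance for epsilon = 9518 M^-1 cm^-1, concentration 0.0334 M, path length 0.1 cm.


A = epsilon * c * l
A = 9518 * 0.0334 * 0.1
A = 31.7901

31.7901


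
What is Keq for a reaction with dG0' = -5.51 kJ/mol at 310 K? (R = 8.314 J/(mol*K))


Keq = exp(-dG0 * 1000 / (R * T))
Keq = exp(-(-5.51) * 1000 / (8.314 * 310))
Keq = 8.4813

8.4813


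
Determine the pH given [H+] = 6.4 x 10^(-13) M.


pH = -log10([H+])
pH = -log10(6.4 x 10^(-13))
pH = 12.1938

12.1938


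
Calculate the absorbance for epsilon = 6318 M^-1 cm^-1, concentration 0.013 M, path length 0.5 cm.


A = epsilon * c * l
A = 6318 * 0.013 * 0.5
A = 41.067

41.067


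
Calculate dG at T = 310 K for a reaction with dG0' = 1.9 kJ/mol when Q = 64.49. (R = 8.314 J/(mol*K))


dG = dG0' + RT * ln(Q) / 1000
dG = 1.9 + 8.314 * 310 * ln(64.49) / 1000
dG = 12.6385 kJ/mol

12.6385 kJ/mol


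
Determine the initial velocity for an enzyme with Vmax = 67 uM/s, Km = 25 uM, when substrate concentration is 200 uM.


v = Vmax * [S] / (Km + [S])
v = 67 * 200 / (25 + 200)
v = 59.5556 uM/s

59.5556 uM/s


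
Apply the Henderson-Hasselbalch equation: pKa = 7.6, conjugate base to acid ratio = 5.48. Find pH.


pH = pKa + log10([A-]/[HA])
pH = 7.6 + log10(5.48)
pH = 8.3388

8.3388


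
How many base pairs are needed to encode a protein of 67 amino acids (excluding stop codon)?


Each amino acid = 1 codon = 3 bp
bp = 67 * 3 = 201 bp

201 bp


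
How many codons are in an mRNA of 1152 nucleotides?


codons = nucleotides / 3
codons = 1152 / 3 = 384

384


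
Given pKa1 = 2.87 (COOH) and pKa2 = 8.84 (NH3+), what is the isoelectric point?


pI = (pKa1 + pKa2) / 2
pI = (2.87 + 8.84) / 2
pI = 5.855

5.855


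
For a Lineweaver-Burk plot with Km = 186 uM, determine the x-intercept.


x-intercept = -1/Km
= -1/186
= -0.0054 1/uM

-0.0054 1/uM


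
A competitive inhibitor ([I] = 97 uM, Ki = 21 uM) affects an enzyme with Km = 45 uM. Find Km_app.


Km_app = Km * (1 + [I]/Ki)
Km_app = 45 * (1 + 97/21)
Km_app = 252.8571 uM

252.8571 uM


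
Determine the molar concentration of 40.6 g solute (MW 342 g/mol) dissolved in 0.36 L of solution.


C = (mass / MW) / volume
C = (40.6 / 342) / 0.36
C = 0.3298 M

0.3298 M


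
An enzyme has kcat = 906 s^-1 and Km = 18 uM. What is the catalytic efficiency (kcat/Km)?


Catalytic efficiency = kcat / Km
= 906 / 18
= 50.3333 uM^-1*s^-1

50.3333 uM^-1*s^-1


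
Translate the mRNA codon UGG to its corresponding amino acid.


Standard genetic code lookup.
Codon UGG -> Trp

Trp


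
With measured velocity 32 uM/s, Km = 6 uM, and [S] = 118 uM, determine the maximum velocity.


Vmax = v * (Km + [S]) / [S]
Vmax = 32 * (6 + 118) / 118
Vmax = 33.6271 uM/s

33.6271 uM/s


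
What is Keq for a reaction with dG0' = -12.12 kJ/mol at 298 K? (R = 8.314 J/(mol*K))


Keq = exp(-dG0 * 1000 / (R * T))
Keq = exp(-(-12.12) * 1000 / (8.314 * 298))
Keq = 133.2046

133.2046


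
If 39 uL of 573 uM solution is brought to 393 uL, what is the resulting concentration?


C2 = C1 * V1 / V2
C2 = 573 * 39 / 393
C2 = 56.8626 uM

56.8626 uM


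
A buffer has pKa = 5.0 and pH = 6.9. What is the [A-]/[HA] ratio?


[A-]/[HA] = 10^(pH - pKa)
= 10^(6.9 - 5.0)
= 79.4328

79.4328


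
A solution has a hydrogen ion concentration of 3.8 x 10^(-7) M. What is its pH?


pH = -log10([H+])
pH = -log10(3.8 x 10^(-7))
pH = 6.4202

6.4202


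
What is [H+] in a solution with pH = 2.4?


[H+] = 10^(-pH)
[H+] = 10^(-2.4)
[H+] = 0.004 M

0.004 M


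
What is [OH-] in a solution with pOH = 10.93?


[OH-] = 10^(-pOH)
[OH-] = 10^(-10.93)
[OH-] = 1.175e-11 M

1.175e-11 M


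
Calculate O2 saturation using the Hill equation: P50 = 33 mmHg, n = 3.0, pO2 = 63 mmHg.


Y = pO2^n / (P50^n + pO2^n)
Y = 63^3.0 / (33^3.0 + 63^3.0)
Y = 87.43%

87.43%


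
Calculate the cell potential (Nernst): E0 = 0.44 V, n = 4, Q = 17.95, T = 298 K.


E = E0 - (RT/nF) * ln(Q)
E = 0.44 - (8.314 * 298 / (4 * 96485)) * ln(17.95)
E = 0.4215 V

0.4215 V


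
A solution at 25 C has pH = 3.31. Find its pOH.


pOH = 14 - pH
pOH = 14 - 3.31
pOH = 10.69

10.69


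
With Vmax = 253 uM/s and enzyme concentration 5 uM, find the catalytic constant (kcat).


kcat = Vmax / [E]t
kcat = 253 / 5
kcat = 50.6 s^-1

50.6 s^-1


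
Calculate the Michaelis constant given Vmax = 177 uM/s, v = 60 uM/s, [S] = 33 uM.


Km = [S] * (Vmax - v) / v
Km = 33 * (177 - 60) / 60
Km = 64.35 uM

64.35 uM


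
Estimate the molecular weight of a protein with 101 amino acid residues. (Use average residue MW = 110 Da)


MW = n_residues * 110 Da
MW = 101 * 110
MW = 11110 Da

11110 Da


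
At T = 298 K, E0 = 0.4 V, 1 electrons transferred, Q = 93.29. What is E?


E = E0 - (RT/nF) * ln(Q)
E = 0.4 - (8.314 * 298 / (1 * 96485)) * ln(93.29)
E = 0.2835 V

0.2835 V


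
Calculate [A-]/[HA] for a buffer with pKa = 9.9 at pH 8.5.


[A-]/[HA] = 10^(pH - pKa)
= 10^(8.5 - 9.9)
= 0.0398

0.0398


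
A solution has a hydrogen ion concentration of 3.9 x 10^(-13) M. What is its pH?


pH = -log10([H+])
pH = -log10(3.9 x 10^(-13))
pH = 12.4089

12.4089


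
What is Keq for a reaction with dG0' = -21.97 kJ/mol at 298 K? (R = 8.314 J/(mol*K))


Keq = exp(-dG0 * 1000 / (R * T))
Keq = exp(-(-21.97) * 1000 / (8.314 * 298))
Keq = 7097.8882

7097.8882


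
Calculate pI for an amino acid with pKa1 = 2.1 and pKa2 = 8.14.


pI = (pKa1 + pKa2) / 2
pI = (2.1 + 8.14) / 2
pI = 5.12

5.12


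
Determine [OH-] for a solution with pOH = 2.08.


[OH-] = 10^(-pOH)
[OH-] = 10^(-2.08)
[OH-] = 0.0083 M

0.0083 M


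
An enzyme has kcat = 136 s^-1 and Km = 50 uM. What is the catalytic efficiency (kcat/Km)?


Catalytic efficiency = kcat / Km
= 136 / 50
= 2.72 uM^-1*s^-1

2.72 uM^-1*s^-1


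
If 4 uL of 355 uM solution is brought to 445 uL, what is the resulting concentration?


C2 = C1 * V1 / V2
C2 = 355 * 4 / 445
C2 = 3.191 uM

3.191 uM


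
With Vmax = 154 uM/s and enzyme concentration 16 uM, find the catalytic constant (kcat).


kcat = Vmax / [E]t
kcat = 154 / 16
kcat = 9.625 s^-1

9.625 s^-1


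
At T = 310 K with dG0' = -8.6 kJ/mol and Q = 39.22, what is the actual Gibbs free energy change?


dG = dG0' + RT * ln(Q) / 1000
dG = -8.6 + 8.314 * 310 * ln(39.22) / 1000
dG = 0.8567 kJ/mol

0.8567 kJ/mol


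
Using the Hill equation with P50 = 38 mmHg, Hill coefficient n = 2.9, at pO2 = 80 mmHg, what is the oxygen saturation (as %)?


Y = pO2^n / (P50^n + pO2^n)
Y = 80^2.9 / (38^2.9 + 80^2.9)
Y = 89.65%

89.65%


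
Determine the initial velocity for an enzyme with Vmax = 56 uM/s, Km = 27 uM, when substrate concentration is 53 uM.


v = Vmax * [S] / (Km + [S])
v = 56 * 53 / (27 + 53)
v = 37.1 uM/s

37.1 uM/s


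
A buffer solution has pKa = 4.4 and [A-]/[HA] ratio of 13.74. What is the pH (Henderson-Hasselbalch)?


pH = pKa + log10([A-]/[HA])
pH = 4.4 + log10(13.74)
pH = 5.538

5.538


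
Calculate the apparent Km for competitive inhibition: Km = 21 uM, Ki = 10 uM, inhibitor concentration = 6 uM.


Km_app = Km * (1 + [I]/Ki)
Km_app = 21 * (1 + 6/10)
Km_app = 33.6 uM

33.6 uM


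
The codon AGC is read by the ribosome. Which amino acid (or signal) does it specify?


Standard genetic code lookup.
Codon AGC -> Ser

Ser


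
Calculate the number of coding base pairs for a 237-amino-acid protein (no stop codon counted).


Each amino acid = 1 codon = 3 bp
bp = 237 * 3 = 711 bp

711 bp


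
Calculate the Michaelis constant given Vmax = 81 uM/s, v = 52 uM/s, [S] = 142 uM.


Km = [S] * (Vmax - v) / v
Km = 142 * (81 - 52) / 52
Km = 79.1923 uM

79.1923 uM


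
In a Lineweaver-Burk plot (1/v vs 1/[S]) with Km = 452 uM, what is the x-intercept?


x-intercept = -1/Km
= -1/452
= -0.0022 1/uM

-0.0022 1/uM


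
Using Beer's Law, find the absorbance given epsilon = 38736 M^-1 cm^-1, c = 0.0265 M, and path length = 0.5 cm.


A = epsilon * c * l
A = 38736 * 0.0265 * 0.5
A = 513.252

513.252


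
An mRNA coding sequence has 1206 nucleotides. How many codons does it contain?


codons = nucleotides / 3
codons = 1206 / 3 = 402

402


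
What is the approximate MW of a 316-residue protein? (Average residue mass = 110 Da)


MW = n_residues * 110 Da
MW = 316 * 110
MW = 34760 Da

34760 Da


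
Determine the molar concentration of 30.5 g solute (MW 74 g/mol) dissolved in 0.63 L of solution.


C = (mass / MW) / volume
C = (30.5 / 74) / 0.63
C = 0.6542 M

0.6542 M


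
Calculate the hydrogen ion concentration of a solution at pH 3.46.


[H+] = 10^(-pH)
[H+] = 10^(-3.46)
[H+] = 3.467e-04 M

3.467e-04 M


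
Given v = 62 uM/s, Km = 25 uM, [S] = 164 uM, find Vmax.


Vmax = v * (Km + [S]) / [S]
Vmax = 62 * (25 + 164) / 164
Vmax = 71.4512 uM/s

71.4512 uM/s


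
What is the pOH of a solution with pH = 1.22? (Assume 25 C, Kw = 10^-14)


pOH = 14 - pH
pOH = 14 - 1.22
pOH = 12.78

12.78


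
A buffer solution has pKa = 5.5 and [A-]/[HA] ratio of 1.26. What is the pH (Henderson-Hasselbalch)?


pH = pKa + log10([A-]/[HA])
pH = 5.5 + log10(1.26)
pH = 5.6004

5.6004


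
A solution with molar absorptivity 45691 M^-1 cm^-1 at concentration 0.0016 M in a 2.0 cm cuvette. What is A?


A = epsilon * c * l
A = 45691 * 0.0016 * 2.0
A = 146.2112

146.2112


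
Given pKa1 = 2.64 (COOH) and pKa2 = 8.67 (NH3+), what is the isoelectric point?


pI = (pKa1 + pKa2) / 2
pI = (2.64 + 8.67) / 2
pI = 5.655

5.655
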